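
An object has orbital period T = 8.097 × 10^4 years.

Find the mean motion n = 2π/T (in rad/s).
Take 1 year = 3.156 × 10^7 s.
T = 8.097 × 10^4 years = 2.55541 × 10^12 s
n = 2π / (2.55541 × 10^12 s) = 2.45877 × 10^-12 rad/s ≈ 2.459 × 10^-12 rad/s

Final answer: n = 2.459 × 10^-12 rad/s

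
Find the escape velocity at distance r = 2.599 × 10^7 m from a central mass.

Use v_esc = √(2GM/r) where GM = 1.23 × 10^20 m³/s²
r = 2.599 × 10^7 m
GM = 1.23 × 10^20 m³/s²
2GM/r = 2 × (1.23 × 10^20) / (2.599 × 10^7) = 9.46518 × 10^12 m²/s²
v_esc = √(2GM/r) = 3.07655 × 10^6 m/s ≈ 3077 km/s

Final answer: 3077 km/s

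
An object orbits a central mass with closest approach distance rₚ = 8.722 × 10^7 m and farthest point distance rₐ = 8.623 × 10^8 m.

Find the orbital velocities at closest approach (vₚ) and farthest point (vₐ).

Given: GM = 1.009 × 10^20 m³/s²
rₚ = 8.722 × 10^7 m
rₐ = 8.623 × 10^8 m
GM = 1.009 × 10^20 m³/s²
a = (rₚ + rₐ)/2 = 4.7476 × 10^8 m
Vis-viva: v² = GM (2/r − 1/a)
vₚ² = 1.009 × 10^20 × (2.29305 × 10^-8 − 2.10633 × 10^-9) = 2.10116 × 10^12 m²/s²
vₚ = 1.44954 × 10^6 m/s ≈ 1450 km/s
vₐ² = 1.009 × 10^20 × (2.31938 × 10^-9 − 2.10633 × 10^-9) = 2.14968 × 10^10 m²/s²
vₐ = 146618 m/s ≈ 146.6 km/s

Final answer: vₚ = 1450 km/s, vₐ = 146.6 km/s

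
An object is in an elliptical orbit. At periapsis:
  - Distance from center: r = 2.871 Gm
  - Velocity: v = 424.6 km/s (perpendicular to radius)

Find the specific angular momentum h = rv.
r = 2.871 Gm = 2.871 × 10^9 m
v = 424.6 km/s = 424600 m/s
h = rv = 2.871 × 10^9 × 424600 = 1.21903 × 10^15 m²/s ≈ 1.219 × 10^15 m²/s

Final answer: h = 1.219 × 10^15 m²/s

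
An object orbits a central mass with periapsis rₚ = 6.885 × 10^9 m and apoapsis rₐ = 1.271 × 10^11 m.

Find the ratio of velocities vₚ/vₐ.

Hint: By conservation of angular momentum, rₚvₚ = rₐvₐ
rₚ = 6.885 × 10^9 m
rₐ = 1.271 × 10^11 m
rₚvₚ = rₐvₐ  ⇒  vₚ/vₐ = rₐ/rₚ
vₚ/vₐ = (1.271 × 10^11) / (6.885 × 10^9) = 18.4604

Final answer: vₚ/vₐ = 18.46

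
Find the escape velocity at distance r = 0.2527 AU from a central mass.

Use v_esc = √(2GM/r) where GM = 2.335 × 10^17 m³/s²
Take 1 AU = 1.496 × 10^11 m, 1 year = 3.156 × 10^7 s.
r = 0.2527 AU = 3.78039 × 10^10 m
GM = 2.335 × 10^17 m³/s²
2GM/r = 2 × (2.335 × 10^17) / (3.78039 × 10^10) = 1.23532 × 10^7 m²/s²
v_esc = √(2GM/r) = 3514.71 m/s ≈ 0.7415 AU/year

Final answer: 0.7415 AU/year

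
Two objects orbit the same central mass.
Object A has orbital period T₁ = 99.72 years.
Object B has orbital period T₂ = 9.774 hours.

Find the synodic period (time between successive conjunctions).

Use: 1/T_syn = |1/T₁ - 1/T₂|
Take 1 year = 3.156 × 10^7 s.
T₁ = 99.72 years = 3.14716 × 10^9 s
T₂ = 9.774 hours = 35186.4 s
1/T₁ = 3.17746 × 10^-10 s⁻¹
1/T₂ = 2.84201 × 10^-5 s⁻¹
|1/T₁ − 1/T₂| = 2.84198 × 10^-5 s⁻¹
T_syn = 1 / |1/T₁ − 1/T₂| = 35186.8 s ≈ 9.774 hours

Final answer: T_syn = 9.774 hours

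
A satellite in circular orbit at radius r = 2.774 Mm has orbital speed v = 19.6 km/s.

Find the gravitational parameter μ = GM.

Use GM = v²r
r = 2.774 Mm = 2.774 × 10^6 m
v = 19.6 km/s = 19600 m/s
v² = 3.8416 × 10^8 m²/s²
GM = v²r = 3.8416 × 10^8 × 2.774 × 10^6 = 1.06566 × 10^15 m³/s²
GM ≈ 1.066 × 10^15 m³/s²

Final answer: GM = 1.066 × 10^15 m³/s²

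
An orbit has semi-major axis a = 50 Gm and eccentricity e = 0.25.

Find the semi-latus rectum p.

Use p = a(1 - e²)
a = 50 Gm = 5 × 10^10 m
e = 0.25,  e² = 0.0625,  1 − e² = 0.9375
p = a(1 − e²) = 5 × 10^10 m × 0.9375 = 4.6875 × 10^10 m ≈ 46.88 Gm

Final answer: p = 46.88 Gm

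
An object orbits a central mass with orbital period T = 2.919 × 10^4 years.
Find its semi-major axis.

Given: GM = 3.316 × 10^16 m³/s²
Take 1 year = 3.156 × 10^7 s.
T = 2.919 × 10^4 years = 9.21236 × 10^11 s
GM = 3.316 × 10^16 m³/s²
Kepler's third law: a³ = GM T² / (4π²)
T² = 8.48677 × 10^23 s²
a³ = (3.316 × 10^16) × (8.48677 × 10^23) / (4π²) = 7.12848 × 10^38 m³
a = (a³)^(1/3) = 8.93303 × 10^12 m ≈ 8.933 Tm

Final answer: 8.933 Tm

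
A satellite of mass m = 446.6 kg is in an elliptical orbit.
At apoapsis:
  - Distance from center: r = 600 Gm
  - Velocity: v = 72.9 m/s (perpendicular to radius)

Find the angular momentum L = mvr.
r = 600 Gm = 6 × 10^11 m
v = 72.9 m/s
vr = 72.9 × 6 × 10^11 = 4.374 × 10^13 m²/s
L = m × vr = 446.6 × 4.374 × 10^13 = 1.95343 × 10^16 kg·m²/s ≈ 1.953 × 10^16 kg·m²/s

Final answer: L = 1.953 × 10^16 kg·m²/s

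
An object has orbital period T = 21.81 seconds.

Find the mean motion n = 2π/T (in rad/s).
T = 21.81 seconds
n = 2π / 21.81 s = 0.288087 rad/s ≈ 0.2881 rad/s

Final answer: n = 0.2881 rad/s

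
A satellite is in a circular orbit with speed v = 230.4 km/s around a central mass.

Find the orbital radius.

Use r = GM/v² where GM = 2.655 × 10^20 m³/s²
v = 230.4 km/s = 230400 m/s
GM = 2.655 × 10^20 m³/s²
v² = 5.30842 × 10^10 m²/s²
r = GM/v² = (2.655 × 10^20) / (5.30842 × 10^10) = 5.00149 × 10^9 m ≈ 5.001 Gm

Final answer: 5.001 Gm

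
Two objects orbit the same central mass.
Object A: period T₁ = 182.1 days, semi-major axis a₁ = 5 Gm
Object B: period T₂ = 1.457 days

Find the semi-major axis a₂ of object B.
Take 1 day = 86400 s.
T₁ = 182.1 days = 1.57334 × 10^7 s
T₂ = 1.457 days = 125885 s
a₁ = 5 Gm = 5 × 10^9 m
Kepler's third law: (T₂/T₁)² = (a₂/a₁)³  ⇒  a₂ = a₁ (T₂/T₁)^(2/3)
T₂/T₁ = 0.0080011
(T₂/T₁)^(2/3) = 0.0400037
a₂ = 5 × 10^9 m × 0.0400037 = 2.00018 × 10^8 m ≈ 200 Mm

Final answer: a₂ = 200 Mm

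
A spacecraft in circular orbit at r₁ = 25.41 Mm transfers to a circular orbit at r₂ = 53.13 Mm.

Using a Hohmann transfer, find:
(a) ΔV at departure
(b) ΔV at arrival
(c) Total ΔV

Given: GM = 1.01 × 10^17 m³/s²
r₁ = 25.41 Mm = 2.541 × 10^7 m
r₂ = 53.13 Mm = 5.313 × 10^7 m
GM = 1.01 × 10^17 m³/s²
Transfer ellipse: a_t = (r₁ + r₂)/2 = 3.927 × 10^7 m
Circular speed at r₁: v₁ = √(GM/r₁) = 63046.1 m/s
Transfer speed at r₁ (periapsis): v₁ₜ = √(GM(2/r₁ − 1/a_t)) = 73332.7 m/s
(a) ΔV₁ = v₁ₜ − v₁ = 10286.6 m/s ≈ 10.29 km/s
Circular speed at r₂: v₂ = √(GM/r₂) = 43600.4 m/s
Transfer speed at r₂ (apoapsis): v₂ₜ = √(GM(2/r₂ − 1/a_t)) = 35072.2 m/s
(b) ΔV₂ = v₂ − v₂ₜ = 8528.26 m/s ≈ 8.528 km/s
(c) ΔV_total = ΔV₁ + ΔV₂ = 18814.9 m/s ≈ 18.81 km/s

Final answer:
(a) ΔV₁ = 10.29 km/s
(b) ΔV₂ = 8.528 km/s
(c) ΔV_total = 18.81 km/s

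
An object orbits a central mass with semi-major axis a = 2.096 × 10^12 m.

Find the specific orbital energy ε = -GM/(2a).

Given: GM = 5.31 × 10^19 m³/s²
a = 2.096 × 10^12 m
GM = 5.31 × 10^19 m³/s²
2a = 4.192 × 10^12 m
ε = −GM/(2a) = -1.2667 × 10^7 J/kg ≈ -12.67 MJ/kg

Final answer: -12.67 MJ/kg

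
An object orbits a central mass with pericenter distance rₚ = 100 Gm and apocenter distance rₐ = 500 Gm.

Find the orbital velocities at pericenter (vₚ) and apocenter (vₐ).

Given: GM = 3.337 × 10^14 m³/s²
rₚ = 100 Gm = 1 × 10^11 m
rₐ = 500 Gm = 5 × 10^11 m
GM = 3.337 × 10^14 m³/s²
a = (rₚ + rₐ)/2 = 3 × 10^11 m
Vis-viva: v² = GM (2/r − 1/a)
vₚ² = 3.337 × 10^14 × (2 × 10^-11 − 3.33333 × 10^-12) = 5561.67 m²/s²
vₚ = 74.5766 m/s ≈ 74.58 m/s
vₐ² = 3.337 × 10^14 × (4 × 10^-12 − 3.33333 × 10^-12) = 222.467 m²/s²
vₐ = 14.9153 m/s ≈ 14.92 m/s

Final answer: vₚ = 74.58 m/s, vₐ = 14.92 m/s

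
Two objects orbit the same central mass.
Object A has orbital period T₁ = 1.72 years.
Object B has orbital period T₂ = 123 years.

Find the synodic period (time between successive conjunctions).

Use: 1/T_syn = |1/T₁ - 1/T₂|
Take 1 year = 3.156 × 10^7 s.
T₁ = 1.72 years = 5.42832 × 10^7 s
T₂ = 123 years = 3.88188 × 10^9 s
1/T₁ = 1.84219 × 10^-8 s⁻¹
1/T₂ = 2.57607 × 10^-10 s⁻¹
|1/T₁ − 1/T₂| = 1.81643 × 10^-8 s⁻¹
T_syn = 1 / |1/T₁ − 1/T₂| = 5.5053 × 10^7 s ≈ 1.744 years

Final answer: T_syn = 1.744 years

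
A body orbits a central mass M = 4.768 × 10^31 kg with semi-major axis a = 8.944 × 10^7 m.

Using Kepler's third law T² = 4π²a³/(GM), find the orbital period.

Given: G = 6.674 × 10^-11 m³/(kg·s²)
M = 4.768 × 10^31 kg
GM = G × M = 6.674 × 10^-11 × 4.768 × 10^31 = 3.18216 × 10^21 m³/s²
a = 8.944 × 10^7 m
a³ = 7.15476 × 10^23 m³
T = 2π √(a³/GM) = 2π √((7.15476 × 10^23) / (3.18216 × 10^21)) = 2π × 14.9947 s
T = 94.2142 s ≈ 1.57 minutes

Final answer: 1.57 minutes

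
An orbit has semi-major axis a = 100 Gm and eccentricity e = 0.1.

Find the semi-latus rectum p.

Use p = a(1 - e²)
a = 100 Gm = 1 × 10^11 m
e = 0.1,  e² = 0.01,  1 − e² = 0.99
p = a(1 − e²) = 1 × 10^11 m × 0.99 = 9.9 × 10^10 m ≈ 99 Gm

Final answer: p = 99 Gm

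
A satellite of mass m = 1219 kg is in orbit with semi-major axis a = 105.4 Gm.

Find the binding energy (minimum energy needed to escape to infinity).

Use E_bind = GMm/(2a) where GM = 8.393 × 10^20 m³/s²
a = 105.4 Gm = 1.054 × 10^11 m
GM = 8.393 × 10^20 m³/s²
m = 1219 kg
GMm = 8.393 × 10^20 × 1219 = 1.02311 × 10^24 m³·kg/s²
2a = 2.108 × 10^11 m
E_bind = GMm/(2a) = 4.85345 × 10^12 J ≈ 4.853 TJ

Final answer: 4.853 TJ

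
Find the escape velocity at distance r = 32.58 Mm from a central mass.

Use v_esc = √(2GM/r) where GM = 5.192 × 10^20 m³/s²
r = 32.58 Mm = 3.258 × 10^7 m
GM = 5.192 × 10^20 m³/s²
2GM/r = 2 × (5.192 × 10^20) / (3.258 × 10^7) = 3.18723 × 10^13 m²/s²
v_esc = √(2GM/r) = 5.64556 × 10^6 m/s ≈ 5646 km/s

Final answer: 5646 km/s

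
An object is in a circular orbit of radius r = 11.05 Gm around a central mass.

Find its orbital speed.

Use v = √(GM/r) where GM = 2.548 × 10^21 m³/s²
r = 11.05 Gm = 1.105 × 10^10 m
GM = 2.548 × 10^21 m³/s²
GM/r = (2.548 × 10^21) / (1.105 × 10^10) = 2.30588 × 10^11 m²/s²
v = √(GM/r) = 480196 m/s ≈ 480.2 km/s

Final answer: 480.2 km/s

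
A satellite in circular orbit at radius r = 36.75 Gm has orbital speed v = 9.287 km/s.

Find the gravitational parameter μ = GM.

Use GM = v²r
r = 36.75 Gm = 3.675 × 10^10 m
v = 9.287 km/s = 9287 m/s
v² = 8.62484 × 10^7 m²/s²
GM = v²r = 8.62484 × 10^7 × 3.675 × 10^10 = 3.16963 × 10^18 m³/s²
GM ≈ 3.17 × 10^18 m³/s²

Final answer: GM = 3.17 × 10^18 m³/s²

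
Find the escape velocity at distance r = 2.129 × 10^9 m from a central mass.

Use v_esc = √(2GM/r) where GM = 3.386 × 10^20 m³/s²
r = 2.129 × 10^9 m
GM = 3.386 × 10^20 m³/s²
2GM/r = 2 × (3.386 × 10^20) / (2.129 × 10^9) = 3.18084 × 10^11 m²/s²
v_esc = √(2GM/r) = 563989 m/s ≈ 564 km/s

Final answer: 564 km/s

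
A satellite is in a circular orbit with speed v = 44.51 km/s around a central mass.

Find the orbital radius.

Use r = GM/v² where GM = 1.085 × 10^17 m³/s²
v = 44.51 km/s = 44510 m/s
GM = 1.085 × 10^17 m³/s²
v² = 1.98114 × 10^9 m²/s²
r = GM/v² = (1.085 × 10^17) / (1.98114 × 10^9) = 5.47664 × 10^7 m ≈ 5.477 × 10^7 m

Final answer: 5.477 × 10^7 m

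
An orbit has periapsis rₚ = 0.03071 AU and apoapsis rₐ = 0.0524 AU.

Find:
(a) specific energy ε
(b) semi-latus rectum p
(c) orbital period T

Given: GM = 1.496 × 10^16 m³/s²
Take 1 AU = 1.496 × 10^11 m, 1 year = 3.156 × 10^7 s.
rₚ = 0.03071 AU = 4.59422 × 10^9 m
rₐ = 0.0524 AU = 7.83904 × 10^9 m
GM = 1.496 × 10^16 m³/s²
a = (rₚ + rₐ)/2 = 6.21663 × 10^9 m
e = (rₐ − rₚ)/(rₐ + rₚ) = (3.24482 × 10^9) / (1.24333 × 10^10) = 0.260979
(a) 2a = 1.24333 × 10^10 m;  ε = −GM/(2a) = -1.20322 × 10^6 J/kg ≈ -1.203 MJ/kg
(b) 1 − e² = 0.93189;  p = a(1 − e²) = 6.21663 × 10^9 × 0.93189 = 5.79321 × 10^9 m ≈ 0.03872 AU
(c) a³ = 2.40251 × 10^29 m³;  T = 2π √(a³/GM) = 2π × 4.00744 × 10^6 s = 2.51795 × 10^7 s ≈ 0.7978 years

Final answer:
(a) specific energy ε = -1.203 MJ/kg
(b) semi-latus rectum p = 0.03872 AU
(c) orbital period T = 0.7978 years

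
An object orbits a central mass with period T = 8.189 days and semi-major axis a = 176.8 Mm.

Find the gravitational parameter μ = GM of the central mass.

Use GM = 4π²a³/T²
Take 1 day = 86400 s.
T = 8.189 days = 707530 s
a = 176.8 Mm = 1.768 × 10^8 m
a³ = 5.52646 × 10^24 m³
T² = 5.00598 × 10^11 s²
GM = 4π² × (5.52646 × 10^24) / (5.00598 × 10^11) = 4.3583 × 10^14 m³/s²
GM ≈ 4.358 × 10^14 m³/s²

Final answer: GM = 4.358 × 10^14 m³/s²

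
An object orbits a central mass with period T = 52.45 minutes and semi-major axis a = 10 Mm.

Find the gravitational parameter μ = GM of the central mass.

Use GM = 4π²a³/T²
T = 52.45 minutes = 3147 s
a = 10 Mm = 1 × 10^7 m
a³ = 1 × 10^21 m³
T² = 9.90361 × 10^6 s²
GM = 4π² × (1 × 10^21) / (9.90361 × 10^6) = 3.98627 × 10^15 m³/s²
GM ≈ 3.986 × 10^15 m³/s²

Final answer: GM = 3.986 × 10^15 m³/s²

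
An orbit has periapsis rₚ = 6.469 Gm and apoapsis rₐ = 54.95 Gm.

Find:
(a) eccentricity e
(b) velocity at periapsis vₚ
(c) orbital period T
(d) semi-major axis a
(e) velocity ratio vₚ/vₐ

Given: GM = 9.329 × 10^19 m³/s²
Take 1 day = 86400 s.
rₚ = 6.469 Gm = 6.469 × 10^9 m
rₐ = 54.95 Gm = 5.495 × 10^10 m
GM = 9.329 × 10^19 m³/s²
a = (rₚ + rₐ)/2 = 3.07095 × 10^10 m
e = (rₐ − rₚ)/(rₐ + rₚ) = (4.8481 × 10^10) / (6.1419 × 10^10) = 0.789349
(a) e = 0.789349 ≈ 0.7893
(b) vₚ² = GM (2/rₚ − 1/a) = 9.329 × 10^19 × (3.09167 × 10^-10 − 3.25632 × 10^-11) = 2.58043 × 10^10 m²/s²;  vₚ = 160637 m/s ≈ 160.6 km/s
(c) a³ = 2.89613 × 10^31 m³;  T = 2π √(a³/GM) = 2π × 557175 s = 3.50083 × 10^6 s ≈ 40.52 days
(d) a = 3.07095 × 10^10 m ≈ 30.71 Gm
(e) vₚ/vₐ = rₐ/rₚ (angular momentum) = (5.495 × 10^10) / (6.469 × 10^9) = 8.49436 ≈ 8.494

Final answer:
(a) eccentricity e = 0.7893
(b) velocity at periapsis vₚ = 160.6 km/s
(c) orbital period T = 40.52 days
(d) semi-major axis a = 30.71 Gm
(e) velocity ratio vₚ/vₐ = 8.494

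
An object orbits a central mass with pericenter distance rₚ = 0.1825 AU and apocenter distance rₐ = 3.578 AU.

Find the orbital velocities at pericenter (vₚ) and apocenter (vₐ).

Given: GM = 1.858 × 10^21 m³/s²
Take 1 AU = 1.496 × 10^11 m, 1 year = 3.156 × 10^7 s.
rₚ = 0.1825 AU = 2.7302 × 10^10 m
rₐ = 3.578 AU = 5.35269 × 10^11 m
GM = 1.858 × 10^21 m³/s²
a = (rₚ + rₐ)/2 = 2.81285 × 10^11 m
Vis-viva: v² = GM (2/r − 1/a)
vₚ² = 1.858 × 10^21 × (7.32547 × 10^-11 − 3.55511 × 10^-12) = 1.29502 × 10^11 m²/s²
vₚ = 359864 m/s ≈ 75.92 AU/year
vₐ² = 1.858 × 10^21 × (3.73644 × 10^-12 − 3.55511 × 10^-12) = 3.36916 × 10^8 m²/s²
vₐ = 18355.3 m/s ≈ 3.872 AU/year

Final answer: vₚ = 75.92 AU/year, vₐ = 3.872 AU/year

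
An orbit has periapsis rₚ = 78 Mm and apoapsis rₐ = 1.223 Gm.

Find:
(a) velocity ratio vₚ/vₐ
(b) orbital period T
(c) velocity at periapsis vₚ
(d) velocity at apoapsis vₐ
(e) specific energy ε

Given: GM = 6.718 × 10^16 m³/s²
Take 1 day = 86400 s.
rₚ = 78 Mm = 7.8 × 10^7 m
rₐ = 1.223 Gm = 1.223 × 10^9 m
GM = 6.718 × 10^16 m³/s²
a = (rₚ + rₐ)/2 = 6.505 × 10^8 m
e = (rₐ − rₚ)/(rₐ + rₚ) = (1.145 × 10^9) / (1.301 × 10^9) = 0.880092
(a) vₚ/vₐ = rₐ/rₚ (angular momentum) = (1.223 × 10^9) / (7.8 × 10^7) = 15.6795 ≈ 15.68
(b) a³ = 2.75259 × 10^26 m³;  T = 2π √(a³/GM) = 2π × 64010.5 s = 402190 s ≈ 4.655 days
(c) vₚ² = GM (2/rₚ − 1/a) = 6.718 × 10^16 × (2.5641 × 10^-8 − 1.53728 × 10^-9) = 1.61929 × 10^9 m²/s²;  vₚ = 40240.4 m/s ≈ 40.24 km/s
(d) vₐ² = GM (2/rₐ − 1/a) = 6.718 × 10^16 × (1.63532 × 10^-9 − 1.53728 × 10^-9) = 6.58659 × 10^6 m²/s²;  vₐ = 2566.44 m/s ≈ 2.566 km/s
(e) 2a = 1.301 × 10^9 m;  ε = −GM/(2a) = -5.16372 × 10^7 J/kg ≈ -51.64 MJ/kg

Final answer:
(a) velocity ratio vₚ/vₐ = 15.68
(b) orbital period T = 4.655 days
(c) velocity at periapsis vₚ = 40.24 km/s
(d) velocity at apoapsis vₐ = 2.566 km/s
(e) specific energy ε = -51.64 MJ/kg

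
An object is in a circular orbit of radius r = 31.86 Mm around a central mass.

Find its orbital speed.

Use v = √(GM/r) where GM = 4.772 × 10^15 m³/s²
r = 31.86 Mm = 3.186 × 10^7 m
GM = 4.772 × 10^15 m³/s²
GM/r = (4.772 × 10^15) / (3.186 × 10^7) = 1.4978 × 10^8 m²/s²
v = √(GM/r) = 12238.5 m/s ≈ 12.24 km/s

Final answer: 12.24 km/s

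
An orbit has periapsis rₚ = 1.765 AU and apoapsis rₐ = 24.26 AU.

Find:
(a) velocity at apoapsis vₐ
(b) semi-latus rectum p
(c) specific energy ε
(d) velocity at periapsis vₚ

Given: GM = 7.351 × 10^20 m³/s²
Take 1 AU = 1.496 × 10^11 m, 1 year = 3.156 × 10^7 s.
rₚ = 1.765 AU = 2.64044 × 10^11 m
rₐ = 24.26 AU = 3.6293 × 10^12 m
GM = 7.351 × 10^20 m³/s²
a = (rₚ + rₐ)/2 = 1.94667 × 10^12 m
e = (rₐ − rₚ)/(rₐ + rₚ) = (3.36525 × 10^12) / (3.89334 × 10^12) = 0.864361
(a) vₐ² = GM (2/rₐ − 1/a) = 7.351 × 10^20 × (5.51071 × 10^-13 − 5.13698 × 10^-13) = 2.74731 × 10^7 m²/s²;  vₐ = 5241.48 m/s ≈ 1.106 AU/year
(b) 1 − e² = 0.25288;  p = a(1 − e²) = 1.94667 × 10^12 × 0.25288 = 4.92273 × 10^11 m ≈ 3.291 AU
(c) 2a = 3.89334 × 10^12 m;  ε = −GM/(2a) = -1.8881 × 10^8 J/kg ≈ -188.8 MJ/kg
(d) vₚ² = GM (2/rₚ − 1/a) = 7.351 × 10^20 × (7.5745 × 10^-12 − 5.13698 × 10^-13) = 5.19039 × 10^9 m²/s²;  vₚ = 72044.4 m/s ≈ 15.2 AU/year

Final answer:
(a) velocity at apoapsis vₐ = 1.106 AU/year
(b) semi-latus rectum p = 3.291 AU
(c) specific energy ε = -188.8 MJ/kg
(d) velocity at periapsis vₚ = 15.2 AU/year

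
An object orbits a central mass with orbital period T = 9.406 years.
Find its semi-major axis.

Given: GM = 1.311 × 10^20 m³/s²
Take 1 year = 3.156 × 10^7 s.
T = 9.406 years = 2.96853 × 10^8 s
GM = 1.311 × 10^20 m³/s²
Kepler's third law: a³ = GM T² / (4π²)
T² = 8.81219 × 10^16 s²
a³ = (1.311 × 10^20) × (8.81219 × 10^16) / (4π²) = 2.92635 × 10^35 m³
a = (a³)^(1/3) = 6.6391 × 10^11 m ≈ 663.9 Gm

Final answer: 663.9 Gm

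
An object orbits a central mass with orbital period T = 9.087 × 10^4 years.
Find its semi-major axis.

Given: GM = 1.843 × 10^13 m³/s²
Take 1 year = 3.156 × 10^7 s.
T = 9.087 × 10^4 years = 2.86786 × 10^12 s
GM = 1.843 × 10^13 m³/s²
Kepler's third law: a³ = GM T² / (4π²)
T² = 8.2246 × 10^24 s²
a³ = (1.843 × 10^13) × (8.2246 × 10^24) / (4π²) = 3.83955 × 10^36 m³
a = (a³)^(1/3) = 1.56589 × 10^12 m ≈ 1.566 Tm

Final answer: 1.566 Tm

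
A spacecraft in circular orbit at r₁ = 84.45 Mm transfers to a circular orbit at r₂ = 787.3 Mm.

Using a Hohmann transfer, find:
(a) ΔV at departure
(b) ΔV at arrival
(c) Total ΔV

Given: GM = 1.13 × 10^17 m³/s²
r₁ = 84.45 Mm = 8.445 × 10^7 m
r₂ = 787.3 Mm = 7.873 × 10^8 m
GM = 1.13 × 10^17 m³/s²
Transfer ellipse: a_t = (r₁ + r₂)/2 = 4.35875 × 10^8 m
Circular speed at r₁: v₁ = √(GM/r₁) = 36579.6 m/s
Transfer speed at r₁ (periapsis): v₁ₜ = √(GM(2/r₁ − 1/a_t)) = 49161.9 m/s
(a) ΔV₁ = v₁ₜ − v₁ = 12582.2 m/s ≈ 12.58 km/s
Circular speed at r₂: v₂ = √(GM/r₂) = 11980.3 m/s
Transfer speed at r₂ (apoapsis): v₂ₜ = √(GM(2/r₂ − 1/a_t)) = 5273.37 m/s
(b) ΔV₂ = v₂ − v₂ₜ = 6706.97 m/s ≈ 6.707 km/s
(c) ΔV_total = ΔV₁ + ΔV₂ = 19289.2 m/s ≈ 19.29 km/s

Final answer:
(a) ΔV₁ = 12.58 km/s
(b) ΔV₂ = 6.707 km/s
(c) ΔV_total = 19.29 km/s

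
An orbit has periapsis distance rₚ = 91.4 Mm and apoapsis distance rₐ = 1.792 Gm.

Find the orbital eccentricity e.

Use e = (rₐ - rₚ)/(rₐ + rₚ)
rₚ = 91.4 Mm = 9.14 × 10^7 m
rₐ = 1.792 Gm = 1.792 × 10^9 m
rₐ − rₚ = 1.7006 × 10^9 m
rₐ + rₚ = 1.8834 × 10^9 m
e = (rₐ − rₚ)/(rₐ + rₚ) = 0.902941

Final answer: e = 0.9029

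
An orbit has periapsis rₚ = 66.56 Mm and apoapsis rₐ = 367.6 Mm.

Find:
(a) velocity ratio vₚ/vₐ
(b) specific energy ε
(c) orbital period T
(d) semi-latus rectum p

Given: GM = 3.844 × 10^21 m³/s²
rₚ = 66.56 Mm = 6.656 × 10^7 m
rₐ = 367.6 Mm = 3.676 × 10^8 m
GM = 3.844 × 10^21 m³/s²
a = (rₚ + rₐ)/2 = 2.1708 × 10^8 m
e = (rₐ − rₚ)/(rₐ + rₚ) = (3.0104 × 10^8) / (4.3416 × 10^8) = 0.693385
(a) vₚ/vₐ = rₐ/rₚ (angular momentum) = (3.676 × 10^8) / (6.656 × 10^7) = 5.52284 ≈ 5.523
(b) 2a = 4.3416 × 10^8 m;  ε = −GM/(2a) = -8.85388 × 10^12 J/kg ≈ -8854 GJ/kg
(c) a³ = 1.02296 × 10^25 m³;  T = 2π √(a³/GM) = 2π × 51.5867 s = 324.129 s ≈ 5.402 minutes
(d) 1 − e² = 0.519217;  p = a(1 − e²) = 2.1708 × 10^8 × 0.519217 = 1.12712 × 10^8 m ≈ 112.7 Mm

Final answer:
(a) velocity ratio vₚ/vₐ = 5.523
(b) specific energy ε = -8854 GJ/kg
(c) orbital period T = 5.402 minutes
(d) semi-latus rectum p = 112.7 Mm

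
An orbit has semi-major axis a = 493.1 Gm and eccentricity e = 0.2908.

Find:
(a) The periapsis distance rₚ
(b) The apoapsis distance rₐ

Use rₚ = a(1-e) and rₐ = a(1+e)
a = 493.1 Gm = 4.931 × 10^11 m
e = 0.2908:  1 − e = 0.7092,  1 + e = 1.2908
(a) rₚ = a(1 − e) = 4.931 × 10^11 m × 0.7092 = 3.49707 × 10^11 m ≈ 349.7 Gm
(b) rₐ = a(1 + e) = 4.931 × 10^11 m × 1.2908 = 6.36493 × 10^11 m ≈ 636.5 Gm

Final answer:
(a) rₚ = 349.7 Gm
(b) rₐ = 636.5 Gm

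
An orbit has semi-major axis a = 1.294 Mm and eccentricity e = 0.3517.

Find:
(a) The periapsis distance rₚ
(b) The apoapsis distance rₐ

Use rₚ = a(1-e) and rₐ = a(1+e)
a = 1.294 Mm = 1.294 × 10^6 m
e = 0.3517:  1 − e = 0.6483,  1 + e = 1.3517
(a) rₚ = a(1 − e) = 1.294 × 10^6 m × 0.6483 = 838900 m ≈ 838.9 km
(b) rₐ = a(1 + e) = 1.294 × 10^6 m × 1.3517 = 1.7491 × 10^6 m ≈ 1.749 Mm

Final answer:
(a) rₚ = 838.9 km
(b) rₐ = 1.749 Mm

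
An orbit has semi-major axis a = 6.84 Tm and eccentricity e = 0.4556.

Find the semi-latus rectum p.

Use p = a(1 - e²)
a = 6.84 Tm = 6.84 × 10^12 m
e = 0.4556,  e² = 0.207571,  1 − e² = 0.792429
p = a(1 − e²) = 6.84 × 10^12 m × 0.792429 = 5.42021 × 10^12 m ≈ 5.42 Tm

Final answer: p = 5.42 Tm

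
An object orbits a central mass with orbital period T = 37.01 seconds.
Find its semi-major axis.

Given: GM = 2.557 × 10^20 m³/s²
T = 37.01 seconds
GM = 2.557 × 10^20 m³/s²
Kepler's third law: a³ = GM T² / (4π²)
T² = 1369.74 s²
a³ = (2.557 × 10^20) × 1369.74 / (4π²) = 8.87175 × 10^21 m³
a = (a³)^(1/3) = 2.07016 × 10^7 m ≈ 20.7 Mm

Final answer: 20.7 Mm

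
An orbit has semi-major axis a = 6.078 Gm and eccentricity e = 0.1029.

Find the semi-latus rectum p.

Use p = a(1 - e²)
a = 6.078 Gm = 6.078 × 10^9 m
e = 0.1029,  e² = 0.0105884,  1 − e² = 0.989412
p = a(1 − e²) = 6.078 × 10^9 m × 0.989412 = 6.01364 × 10^9 m ≈ 6.014 Gm

Final answer: p = 6.014 Gm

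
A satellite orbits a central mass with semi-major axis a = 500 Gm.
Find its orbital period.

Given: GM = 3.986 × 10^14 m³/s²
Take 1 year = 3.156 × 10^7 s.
a = 500 Gm = 5 × 10^11 m
GM = 3.986 × 10^14 m³/s²
a³ = 1.25 × 10^35 m³
T = 2π √(a³/GM) = 2π √((1.25 × 10^35) / (3.986 × 10^14)) = 2π × 1.77087 × 10^10 s
T = 1.11267 × 10^11 s ≈ 3526 years

Final answer: 3526 years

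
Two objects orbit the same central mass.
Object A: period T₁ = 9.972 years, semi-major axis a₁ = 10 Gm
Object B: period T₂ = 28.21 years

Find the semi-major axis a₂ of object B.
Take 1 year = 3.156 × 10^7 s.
T₁ = 9.972 years = 3.14716 × 10^8 s
T₂ = 28.21 years = 8.90308 × 10^8 s
a₁ = 10 Gm = 1 × 10^10 m
Kepler's third law: (T₂/T₁)² = (a₂/a₁)³  ⇒  a₂ = a₁ (T₂/T₁)^(2/3)
T₂/T₁ = 2.82892
(T₂/T₁)^(2/3) = 2.00023
a₂ = 1 × 10^10 m × 2.00023 = 2.00023 × 10^10 m ≈ 20 Gm

Final answer: a₂ = 20 Gm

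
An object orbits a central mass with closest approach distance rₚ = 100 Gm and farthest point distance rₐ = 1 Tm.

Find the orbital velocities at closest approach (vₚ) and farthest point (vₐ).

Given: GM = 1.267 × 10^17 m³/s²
rₚ = 100 Gm = 1 × 10^11 m
rₐ = 1 Tm = 1 × 10^12 m
GM = 1.267 × 10^17 m³/s²
a = (rₚ + rₐ)/2 = 5.5 × 10^11 m
Vis-viva: v² = GM (2/r − 1/a)
vₚ² = 1.267 × 10^17 × (2 × 10^-11 − 1.81818 × 10^-12) = 2.30364 × 10^6 m²/s²
vₚ = 1517.77 m/s ≈ 1.518 km/s
vₐ² = 1.267 × 10^17 × (2 × 10^-12 − 1.81818 × 10^-12) = 23036.4 m²/s²
vₐ = 151.777 m/s ≈ 151.8 m/s

Final answer: vₚ = 1.518 km/s, vₐ = 151.8 m/s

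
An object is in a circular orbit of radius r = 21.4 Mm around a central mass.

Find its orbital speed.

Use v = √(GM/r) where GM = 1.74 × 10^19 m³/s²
r = 21.4 Mm = 2.14 × 10^7 m
GM = 1.74 × 10^19 m³/s²
GM/r = (1.74 × 10^19) / (2.14 × 10^7) = 8.13084 × 10^11 m²/s²
v = √(GM/r) = 901712 m/s ≈ 901.7 km/s

Final answer: 901.7 km/s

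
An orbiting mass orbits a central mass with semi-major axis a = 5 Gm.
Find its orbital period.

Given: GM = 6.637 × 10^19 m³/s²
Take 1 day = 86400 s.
a = 5 Gm = 5 × 10^9 m
GM = 6.637 × 10^19 m³/s²
a³ = 1.25 × 10^29 m³
T = 2π √(a³/GM) = 2π √((1.25 × 10^29) / (6.637 × 10^19)) = 2π × 43397.9 s
T = 272677 s ≈ 3.156 days

Final answer: 3.156 days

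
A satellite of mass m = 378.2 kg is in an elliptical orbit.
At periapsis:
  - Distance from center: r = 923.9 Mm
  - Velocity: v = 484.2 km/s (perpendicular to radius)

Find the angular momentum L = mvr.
r = 923.9 Mm = 9.239 × 10^8 m
v = 484.2 km/s = 484200 m/s
vr = 484200 × 9.239 × 10^8 = 4.47352 × 10^14 m²/s
L = m × vr = 378.2 × 4.47352 × 10^14 = 1.69189 × 10^17 kg·m²/s ≈ 1.692 × 10^17 kg·m²/s

Final answer: L = 1.692 × 10^17 kg·m²/s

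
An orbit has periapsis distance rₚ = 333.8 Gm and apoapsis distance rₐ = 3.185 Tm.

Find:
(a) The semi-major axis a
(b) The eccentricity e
rₚ = 333.8 Gm = 3.338 × 10^11 m
rₐ = 3.185 Tm = 3.185 × 10^12 m
(a) a = (rₚ + rₐ)/2 = 1.7594 × 10^12 m ≈ 1.759 Tm
(b) e = (rₐ − rₚ)/(rₐ + rₚ) = (2.8512 × 10^12) / (3.5188 × 10^12) = 0.810276

Final answer:
(a) a = 1.759 Tm
(b) e = 0.8103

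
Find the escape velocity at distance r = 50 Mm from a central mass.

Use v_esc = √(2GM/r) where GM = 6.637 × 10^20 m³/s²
r = 50 Mm = 5 × 10^7 m
GM = 6.637 × 10^20 m³/s²
2GM/r = 2 × (6.637 × 10^20) / (5 × 10^7) = 2.6548 × 10^13 m²/s²
v_esc = √(2GM/r) = 5.15248 × 10^6 m/s ≈ 5152 km/s

Final answer: 5152 km/s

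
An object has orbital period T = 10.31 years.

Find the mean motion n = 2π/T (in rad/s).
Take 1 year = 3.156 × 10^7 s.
T = 10.31 years = 3.25384 × 10^8 s
n = 2π / (3.25384 × 10^8 s) = 1.93101 × 10^-8 rad/s ≈ 1.931 × 10^-8 rad/s

Final answer: n = 1.931 × 10^-8 rad/s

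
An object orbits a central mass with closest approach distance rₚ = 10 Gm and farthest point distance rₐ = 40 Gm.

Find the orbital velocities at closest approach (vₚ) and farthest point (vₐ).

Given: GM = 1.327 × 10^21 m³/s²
rₚ = 10 Gm = 1 × 10^10 m
rₐ = 40 Gm = 4 × 10^10 m
GM = 1.327 × 10^21 m³/s²
a = (rₚ + rₐ)/2 = 2.5 × 10^10 m
Vis-viva: v² = GM (2/r − 1/a)
vₚ² = 1.327 × 10^21 × (2 × 10^-10 − 4 × 10^-11) = 2.1232 × 10^11 m²/s²
vₚ = 460782 m/s ≈ 460.8 km/s
vₐ² = 1.327 × 10^21 × (5 × 10^-11 − 4 × 10^-11) = 1.327 × 10^10 m²/s²
vₐ = 115195 m/s ≈ 115.2 km/s

Final answer: vₚ = 460.8 km/s, vₐ = 115.2 km/s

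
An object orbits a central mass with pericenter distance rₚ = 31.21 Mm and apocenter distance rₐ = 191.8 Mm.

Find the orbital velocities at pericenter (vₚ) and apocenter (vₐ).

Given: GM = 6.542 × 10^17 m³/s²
rₚ = 31.21 Mm = 3.121 × 10^7 m
rₐ = 191.8 Mm = 1.918 × 10^8 m
GM = 6.542 × 10^17 m³/s²
a = (rₚ + rₐ)/2 = 1.11505 × 10^8 m
Vis-viva: v² = GM (2/r − 1/a)
vₚ² = 6.542 × 10^17 × (6.4082 × 10^-8 − 8.96821 × 10^-9) = 3.60555 × 10^10 m²/s²
vₚ = 189883 m/s ≈ 189.9 km/s
vₐ² = 6.542 × 10^17 × (1.04275 × 10^-8 − 8.96821 × 10^-9) = 9.54688 × 10^8 m²/s²
vₐ = 30898 m/s ≈ 30.9 km/s

Final answer: vₚ = 189.9 km/s, vₐ = 30.9 km/s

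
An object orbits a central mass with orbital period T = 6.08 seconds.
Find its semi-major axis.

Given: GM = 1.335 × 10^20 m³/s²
T = 6.08 seconds
GM = 1.335 × 10^20 m³/s²
Kepler's third law: a³ = GM T² / (4π²)
T² = 36.9664 s²
a³ = (1.335 × 10^20) × 36.9664 / (4π²) = 1.25005 × 10^20 m³
a = (a³)^(1/3) = 5.00007 × 10^6 m ≈ 5 Mm

Final answer: 5 Mm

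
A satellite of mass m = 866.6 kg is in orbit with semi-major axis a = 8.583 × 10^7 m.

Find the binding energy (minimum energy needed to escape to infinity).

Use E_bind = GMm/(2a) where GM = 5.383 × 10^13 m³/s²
a = 8.583 × 10^7 m
GM = 5.383 × 10^13 m³/s²
m = 866.6 kg
GMm = 5.383 × 10^13 × 866.6 = 4.66491 × 10^16 m³·kg/s²
2a = 1.7166 × 10^8 m
E_bind = GMm/(2a) = 2.71753 × 10^8 J ≈ 271.8 MJ

Final answer: 271.8 MJ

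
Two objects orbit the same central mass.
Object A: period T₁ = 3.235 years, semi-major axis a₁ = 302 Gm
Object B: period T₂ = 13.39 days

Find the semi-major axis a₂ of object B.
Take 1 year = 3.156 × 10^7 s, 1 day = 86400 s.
T₁ = 3.235 years = 1.02097 × 10^8 s
T₂ = 13.39 days = 1.1569 × 10^6 s
a₁ = 302 Gm = 3.02 × 10^11 m
Kepler's third law: (T₂/T₁)² = (a₂/a₁)³  ⇒  a₂ = a₁ (T₂/T₁)^(2/3)
T₂/T₁ = 0.0113314
(T₂/T₁)^(2/3) = 0.0504493
a₂ = 3.02 × 10^11 m × 0.0504493 = 1.52357 × 10^10 m ≈ 15.24 Gm

Final answer: a₂ = 15.24 Gm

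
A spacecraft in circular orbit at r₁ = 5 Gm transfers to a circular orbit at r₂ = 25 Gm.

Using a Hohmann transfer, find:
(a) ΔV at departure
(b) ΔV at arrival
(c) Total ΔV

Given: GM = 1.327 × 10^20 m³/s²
r₁ = 5 Gm = 5 × 10^9 m
r₂ = 25 Gm = 2.5 × 10^10 m
GM = 1.327 × 10^20 m³/s²
Transfer ellipse: a_t = (r₁ + r₂)/2 = 1.5 × 10^10 m
Circular speed at r₁: v₁ = √(GM/r₁) = 162911 m/s
Transfer speed at r₁ (periapsis): v₁ₜ = √(GM(2/r₁ − 1/a_t)) = 210317 m/s
(a) ΔV₁ = v₁ₜ − v₁ = 47406.2 m/s ≈ 47.41 km/s
Circular speed at r₂: v₂ = √(GM/r₂) = 72856 m/s
Transfer speed at r₂ (apoapsis): v₂ₜ = √(GM(2/r₂ − 1/a_t)) = 42063.4 m/s
(b) ΔV₂ = v₂ − v₂ₜ = 30792.6 m/s ≈ 30.79 km/s
(c) ΔV_total = ΔV₁ + ΔV₂ = 78198.8 m/s ≈ 78.2 km/s

Final answer:
(a) ΔV₁ = 47.41 km/s
(b) ΔV₂ = 30.79 km/s
(c) ΔV_total = 78.2 km/s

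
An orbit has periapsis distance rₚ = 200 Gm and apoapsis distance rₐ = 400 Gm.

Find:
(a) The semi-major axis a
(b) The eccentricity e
rₚ = 200 Gm = 2 × 10^11 m
rₐ = 400 Gm = 4 × 10^11 m
(a) a = (rₚ + rₐ)/2 = 3 × 10^11 m ≈ 300 Gm
(b) e = (rₐ − rₚ)/(rₐ + rₚ) = (2 × 10^11) / (6 × 10^11) = 0.333333

Final answer:
(a) a = 300 Gm
(b) e = 0.3333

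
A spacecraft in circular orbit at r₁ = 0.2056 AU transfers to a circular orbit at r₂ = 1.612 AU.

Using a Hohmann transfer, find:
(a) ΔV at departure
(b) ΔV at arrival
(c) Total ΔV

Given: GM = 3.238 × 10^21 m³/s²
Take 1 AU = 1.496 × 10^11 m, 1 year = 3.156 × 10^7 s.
r₁ = 0.2056 AU = 3.07578 × 10^10 m
r₂ = 1.612 AU = 2.41155 × 10^11 m
GM = 3.238 × 10^21 m³/s²
Transfer ellipse: a_t = (r₁ + r₂)/2 = 1.35956 × 10^11 m
Circular speed at r₁: v₁ = √(GM/r₁) = 324460 m/s
Transfer speed at r₁ (periapsis): v₁ₜ = √(GM(2/r₁ − 1/a_t)) = 432125 m/s
(a) ΔV₁ = v₁ₜ − v₁ = 107665 m/s ≈ 22.71 AU/year
Circular speed at r₂: v₂ = √(GM/r₂) = 115875 m/s
Transfer speed at r₂ (apoapsis): v₂ₜ = √(GM(2/r₂ − 1/a_t)) = 55114.7 m/s
(b) ΔV₂ = v₂ − v₂ₜ = 60760.4 m/s ≈ 12.82 AU/year
(c) ΔV_total = ΔV₁ + ΔV₂ = 168425 m/s ≈ 35.53 AU/year

Final answer:
(a) ΔV₁ = 22.71 AU/year
(b) ΔV₂ = 12.82 AU/year
(c) ΔV_total = 35.53 AU/year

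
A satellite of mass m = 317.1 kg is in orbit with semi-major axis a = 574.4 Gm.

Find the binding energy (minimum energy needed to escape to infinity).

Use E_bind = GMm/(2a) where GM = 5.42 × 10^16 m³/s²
a = 574.4 Gm = 5.744 × 10^11 m
GM = 5.42 × 10^16 m³/s²
m = 317.1 kg
GMm = 5.42 × 10^16 × 317.1 = 1.71868 × 10^19 m³·kg/s²
2a = 1.1488 × 10^12 m
E_bind = GMm/(2a) = 1.49607 × 10^7 J ≈ 14.96 MJ

Final answer: 14.96 MJ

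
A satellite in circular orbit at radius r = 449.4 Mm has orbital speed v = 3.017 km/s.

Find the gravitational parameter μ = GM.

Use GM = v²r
r = 449.4 Mm = 4.494 × 10^8 m
v = 3.017 km/s = 3017 m/s
v² = 9.10229 × 10^6 m²/s²
GM = v²r = 9.10229 × 10^6 × 4.494 × 10^8 = 4.09057 × 10^15 m³/s²
GM ≈ 4.091 × 10^15 m³/s²

Final answer: GM = 4.091 × 10^15 m³/s²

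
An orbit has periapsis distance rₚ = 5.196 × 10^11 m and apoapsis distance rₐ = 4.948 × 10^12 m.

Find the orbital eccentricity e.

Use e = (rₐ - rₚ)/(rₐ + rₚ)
rₚ = 5.196 × 10^11 m
rₐ = 4.948 × 10^12 m
rₐ − rₚ = 4.4284 × 10^12 m
rₐ + rₚ = 5.4676 × 10^12 m
e = (rₐ − rₚ)/(rₐ + rₚ) = 0.809935

Final answer: e = 0.8099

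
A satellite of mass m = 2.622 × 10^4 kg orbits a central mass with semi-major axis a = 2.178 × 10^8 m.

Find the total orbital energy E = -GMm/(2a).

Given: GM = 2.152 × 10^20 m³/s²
a = 2.178 × 10^8 m
GM = 2.152 × 10^20 m³/s²
2a = 4.356 × 10^8 m
GMm = 2.152 × 10^20 × 26220 = 5.64254 × 10^24 m³·kg/s²
E = −GMm/(2a) = -1.29535 × 10^16 J ≈ -12.95 PJ

Final answer: -12.95 PJ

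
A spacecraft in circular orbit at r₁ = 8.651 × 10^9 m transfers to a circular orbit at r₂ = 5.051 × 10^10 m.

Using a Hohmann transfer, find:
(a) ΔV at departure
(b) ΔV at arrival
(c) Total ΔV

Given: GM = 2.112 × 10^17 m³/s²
r₁ = 8.651 × 10^9 m
r₂ = 5.051 × 10^10 m
GM = 2.112 × 10^17 m³/s²
Transfer ellipse: a_t = (r₁ + r₂)/2 = 2.95805 × 10^10 m
Circular speed at r₁: v₁ = √(GM/r₁) = 4940.99 m/s
Transfer speed at r₁ (periapsis): v₁ₜ = √(GM(2/r₁ − 1/a_t)) = 6456.54 m/s
(a) ΔV₁ = v₁ₜ − v₁ = 1515.55 m/s ≈ 1.516 km/s
Circular speed at r₂: v₂ = √(GM/r₂) = 2044.84 m/s
Transfer speed at r₂ (apoapsis): v₂ₜ = √(GM(2/r₂ − 1/a_t)) = 1105.83 m/s
(b) ΔV₂ = v₂ − v₂ₜ = 939.004 m/s ≈ 939 m/s
(c) ΔV_total = ΔV₁ + ΔV₂ = 2454.55 m/s ≈ 2.455 km/s

Final answer:
(a) ΔV₁ = 1.516 km/s
(b) ΔV₂ = 939 m/s
(c) ΔV_total = 2.455 km/s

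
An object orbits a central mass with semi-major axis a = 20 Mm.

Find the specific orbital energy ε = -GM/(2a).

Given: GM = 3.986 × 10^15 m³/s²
a = 20 Mm = 2 × 10^7 m
GM = 3.986 × 10^15 m³/s²
2a = 4 × 10^7 m
ε = −GM/(2a) = -9.965 × 10^7 J/kg ≈ -99.65 MJ/kg

Final answer: -99.65 MJ/kg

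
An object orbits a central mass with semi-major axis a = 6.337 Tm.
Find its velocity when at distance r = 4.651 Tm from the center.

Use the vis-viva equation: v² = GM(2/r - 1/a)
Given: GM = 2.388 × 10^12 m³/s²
a = 6.337 Tm = 6.337 × 10^12 m
r = 4.651 Tm = 4.651 × 10^12 m
GM = 2.388 × 10^12 m³/s²
2/r − 1/a = 4.30015 × 10^-13 − 1.57803 × 10^-13 = 2.72212 × 10^-13 m⁻¹
v² = GM (2/r − 1/a) = 0.650041 m²/s²
v = 0.806251 m/s ≈ 0.8063 m/s

Final answer: 0.8063 m/s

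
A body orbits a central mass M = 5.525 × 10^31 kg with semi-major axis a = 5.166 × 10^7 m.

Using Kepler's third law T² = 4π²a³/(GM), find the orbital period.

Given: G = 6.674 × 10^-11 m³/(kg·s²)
M = 5.525 × 10^31 kg
GM = G × M = 6.674 × 10^-11 × 5.525 × 10^31 = 3.68738 × 10^21 m³/s²
a = 5.166 × 10^7 m
a³ = 1.37868 × 10^23 m³
T = 2π √(a³/GM) = 2π √((1.37868 × 10^23) / (3.68738 × 10^21)) = 2π × 6.11466 s
T = 38.4195 s ≈ 38.42 seconds

Final answer: 38.42 seconds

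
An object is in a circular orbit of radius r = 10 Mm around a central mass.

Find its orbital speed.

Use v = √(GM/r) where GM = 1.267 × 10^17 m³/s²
r = 10 Mm = 1 × 10^7 m
GM = 1.267 × 10^17 m³/s²
GM/r = (1.267 × 10^17) / (1 × 10^7) = 1.267 × 10^10 m²/s²
v = √(GM/r) = 112561 m/s ≈ 112.6 km/s

Final answer: 112.6 km/s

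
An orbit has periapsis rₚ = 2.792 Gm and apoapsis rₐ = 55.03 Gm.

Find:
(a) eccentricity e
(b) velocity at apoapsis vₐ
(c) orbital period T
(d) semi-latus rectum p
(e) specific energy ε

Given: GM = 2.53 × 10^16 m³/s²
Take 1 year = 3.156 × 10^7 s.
rₚ = 2.792 Gm = 2.792 × 10^9 m
rₐ = 55.03 Gm = 5.503 × 10^10 m
GM = 2.53 × 10^16 m³/s²
a = (rₚ + rₐ)/2 = 2.8911 × 10^10 m
e = (rₐ − rₚ)/(rₐ + rₚ) = (5.2238 × 10^10) / (5.7822 × 10^10) = 0.903428
(a) e = 0.903428 ≈ 0.9034
(b) vₐ² = GM (2/rₐ − 1/a) = 2.53 × 10^16 × (3.63438 × 10^-11 − 3.45889 × 10^-11) = 44399 m²/s²;  vₐ = 210.711 m/s ≈ 210.7 m/s
(c) a³ = 2.41651 × 10^31 m³;  T = 2π √(a³/GM) = 2π × 3.09054 × 10^7 s = 1.94184 × 10^8 s ≈ 6.153 years
(d) 1 − e² = 0.183818;  p = a(1 − e²) = 2.8911 × 10^10 × 0.183818 = 5.31437 × 10^9 m ≈ 5.314 Gm
(e) 2a = 5.7822 × 10^10 m;  ε = −GM/(2a) = -437550 J/kg ≈ -437.5 kJ/kg

Final answer:
(a) eccentricity e = 0.9034
(b) velocity at apoapsis vₐ = 210.7 m/s
(c) orbital period T = 6.153 years
(d) semi-latus rectum p = 5.314 Gm
(e) specific energy ε = -437.5 kJ/kg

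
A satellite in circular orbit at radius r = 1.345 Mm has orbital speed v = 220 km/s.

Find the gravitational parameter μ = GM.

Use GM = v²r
r = 1.345 Mm = 1.345 × 10^6 m
v = 220 km/s = 220000 m/s
v² = 4.84 × 10^10 m²/s²
GM = v²r = 4.84 × 10^10 × 1.345 × 10^6 = 6.5098 × 10^16 m³/s²
GM ≈ 6.51 × 10^16 m³/s²

Final answer: GM = 6.51 × 10^16 m³/s²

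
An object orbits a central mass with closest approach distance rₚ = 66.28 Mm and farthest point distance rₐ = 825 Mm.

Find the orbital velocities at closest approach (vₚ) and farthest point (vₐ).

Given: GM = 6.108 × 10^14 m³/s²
rₚ = 66.28 Mm = 6.628 × 10^7 m
rₐ = 825 Mm = 8.25 × 10^8 m
GM = 6.108 × 10^14 m³/s²
a = (rₚ + rₐ)/2 = 4.4564 × 10^8 m
Vis-viva: v² = GM (2/r − 1/a)
vₚ² = 6.108 × 10^14 × (3.0175 × 10^-8 − 2.24396 × 10^-9) = 1.70603 × 10^7 m²/s²
vₚ = 4130.41 m/s ≈ 4.13 km/s
vₐ² = 6.108 × 10^14 × (2.42424 × 10^-9 − 2.24396 × 10^-9) = 110114 m²/s²
vₐ = 331.835 m/s ≈ 331.8 m/s

Final answer: vₚ = 4.13 km/s, vₐ = 331.8 m/s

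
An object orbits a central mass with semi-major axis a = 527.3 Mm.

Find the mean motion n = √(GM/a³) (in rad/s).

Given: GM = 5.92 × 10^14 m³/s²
a = 527.3 Mm = 5.273 × 10^8 m
GM = 5.92 × 10^14 m³/s²
a³ = 1.46613 × 10^26 m³
GM/a³ = (5.92 × 10^14) / (1.46613 × 10^26) = 4.03783 × 10^-12 s⁻²
n = √(GM/a³) = 2.00944 × 10^-6 rad/s ≈ 2.009 × 10^-6 rad/s

Final answer: n = 2.009 × 10^-6 rad/s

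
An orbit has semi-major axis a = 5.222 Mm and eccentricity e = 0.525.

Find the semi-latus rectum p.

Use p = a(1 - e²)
a = 5.222 Mm = 5.222 × 10^6 m
e = 0.525,  e² = 0.275625,  1 − e² = 0.724375
p = a(1 − e²) = 5.222 × 10^6 m × 0.724375 = 3.78269 × 10^6 m ≈ 3.783 Mm

Final answer: p = 3.783 Mm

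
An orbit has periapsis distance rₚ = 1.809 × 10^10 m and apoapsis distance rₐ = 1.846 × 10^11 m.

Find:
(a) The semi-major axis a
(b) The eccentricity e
rₚ = 1.809 × 10^10 m
rₐ = 1.846 × 10^11 m
(a) a = (rₚ + rₐ)/2 = 1.01345 × 10^11 m ≈ 1.013 × 10^11 m
(b) e = (rₐ − rₚ)/(rₐ + rₚ) = (1.6651 × 10^11) / (2.0269 × 10^11) = 0.821501

Final answer:
(a) a = 1.013 × 10^11 m
(b) e = 0.8215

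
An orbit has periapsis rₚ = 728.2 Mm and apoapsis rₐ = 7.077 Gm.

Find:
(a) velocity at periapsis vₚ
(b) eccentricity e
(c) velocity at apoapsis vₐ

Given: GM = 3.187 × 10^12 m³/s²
rₚ = 728.2 Mm = 7.282 × 10^8 m
rₐ = 7.077 Gm = 7.077 × 10^9 m
GM = 3.187 × 10^12 m³/s²
a = (rₚ + rₐ)/2 = 3.9026 × 10^9 m
e = (rₐ − rₚ)/(rₐ + rₚ) = (6.3488 × 10^9) / (7.8052 × 10^9) = 0.813406
(a) vₚ² = GM (2/rₚ − 1/a) = 3.187 × 10^12 × (2.7465 × 10^-9 − 2.56239 × 10^-10) = 7936.45 m²/s²;  vₚ = 89.0868 m/s ≈ 89.09 m/s
(b) e = 0.813406 ≈ 0.8134
(c) vₐ² = GM (2/rₐ − 1/a) = 3.187 × 10^12 × (2.82606 × 10^-10 − 2.56239 × 10^-10) = 84.0291 m²/s²;  vₐ = 9.16674 m/s ≈ 9.167 m/s

Final answer:
(a) velocity at periapsis vₚ = 89.09 m/s
(b) eccentricity e = 0.8134
(c) velocity at apoapsis vₐ = 9.167 m/s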